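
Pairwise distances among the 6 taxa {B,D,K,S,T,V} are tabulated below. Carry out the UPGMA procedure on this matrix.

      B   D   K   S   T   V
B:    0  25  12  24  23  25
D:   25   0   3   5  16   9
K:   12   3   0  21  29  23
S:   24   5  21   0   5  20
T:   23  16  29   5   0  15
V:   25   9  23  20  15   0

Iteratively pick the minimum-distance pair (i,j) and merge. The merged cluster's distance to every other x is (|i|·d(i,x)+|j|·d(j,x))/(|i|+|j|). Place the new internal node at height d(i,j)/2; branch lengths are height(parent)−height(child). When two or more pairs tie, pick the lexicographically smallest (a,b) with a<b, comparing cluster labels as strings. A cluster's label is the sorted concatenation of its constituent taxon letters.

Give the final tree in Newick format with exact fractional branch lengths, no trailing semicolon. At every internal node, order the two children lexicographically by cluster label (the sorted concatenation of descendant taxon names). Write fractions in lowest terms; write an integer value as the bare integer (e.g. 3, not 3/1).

(B:109/10,(((D:3/2,K:3/2):13/2,V:8):5/6,(S:5/2,T:5/2):19/3):31/15)

1. join D+K (d=3) ⇒ DK; edges |D|=3/2, |K|=3/2
  updated: d(B,DK)=37/2, d(DK,S)=13, d(DK,T)=45/2, d(DK,V)=16
2. join S+T (d=5) ⇒ ST; edges |S|=5/2, |T|=5/2
  updated: d(B,ST)=47/2, d(DK,ST)=71/4, d(ST,V)=35/2
3. join DK+V (d=16) ⇒ DKV; edges |DK|=13/2, |V|=8
  updated: d(B,DKV)=62/3, d(DKV,ST)=53/3
4. join DKV+ST (d=53/3) ⇒ DKSTV; edges |DKV|=5/6, |ST|=19/3
  updated: d(B,DKSTV)=109/5
5. join B+DKSTV (d=109/5) ⇒ BDKSTV; edges |B|=109/10, |DKSTV|=31/15
final tree: (B:109/10,(((D:3/2,K:3/2):13/2,V:8):5/6,(S:5/2,T:5/2):19/3):31/15)
total length: 1279/30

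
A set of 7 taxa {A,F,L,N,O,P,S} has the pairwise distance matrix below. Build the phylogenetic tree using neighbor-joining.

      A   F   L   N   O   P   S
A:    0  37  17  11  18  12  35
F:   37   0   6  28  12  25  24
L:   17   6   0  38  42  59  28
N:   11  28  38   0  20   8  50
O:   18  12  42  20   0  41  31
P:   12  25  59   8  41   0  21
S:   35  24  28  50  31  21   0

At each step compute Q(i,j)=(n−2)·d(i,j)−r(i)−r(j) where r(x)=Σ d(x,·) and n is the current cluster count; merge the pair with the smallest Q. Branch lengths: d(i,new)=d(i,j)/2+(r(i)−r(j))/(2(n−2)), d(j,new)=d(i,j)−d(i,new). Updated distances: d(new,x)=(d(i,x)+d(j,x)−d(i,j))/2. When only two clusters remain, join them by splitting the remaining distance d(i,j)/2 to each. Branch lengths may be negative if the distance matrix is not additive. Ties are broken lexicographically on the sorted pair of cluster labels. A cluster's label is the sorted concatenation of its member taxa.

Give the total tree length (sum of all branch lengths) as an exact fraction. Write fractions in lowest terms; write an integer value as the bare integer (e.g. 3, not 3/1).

iteration 1: select F,L (d=6, Q=-292); attach at lengths (-14/5, 44/5); label the merged cluster FL
  updated: d(A,FL)=24, d(FL,N)=30, d(FL,O)=24, d(FL,P)=39, d(FL,S)=23
iteration 2: select FL,S (d=23, Q=-208); attach at lengths (9, 14); label the merged cluster FLS
  updated: d(A,FLS)=18, d(FLS,N)=57/2, d(FLS,O)=16, d(FLS,P)=37/2
iteration 3: select FLS,O (d=16, Q=-128); attach at lengths (17/3, 31/3); label the merged cluster FLOS
  updated: d(A,FLOS)=10, d(FLOS,N)=65/4, d(FLOS,P)=87/4
iteration 4: select A,FLOS (d=10, Q=-61); attach at lengths (5/4, 35/4); label the merged cluster AFLOS
  updated: d(AFLOS,N)=69/8, d(AFLOS,P)=95/8
iteration 5: select AFLOS,N (d=69/8, Q=-57/2); attach at lengths (25/4, 19/8); label the merged cluster AFLNOS
  updated: d(AFLNOS,P)=45/8
iteration 6: select AFLNOS,P (d=45/8); attach at lengths (45/16, 45/16); label the merged cluster AFLNOPS
final tree: (((A:5/4,(((F:-14/5,L:44/5):9,S:14):17/3,O:31/3):35/4):25/4,N:19/8):45/16,P:45/16)
total length: 277/4

277/4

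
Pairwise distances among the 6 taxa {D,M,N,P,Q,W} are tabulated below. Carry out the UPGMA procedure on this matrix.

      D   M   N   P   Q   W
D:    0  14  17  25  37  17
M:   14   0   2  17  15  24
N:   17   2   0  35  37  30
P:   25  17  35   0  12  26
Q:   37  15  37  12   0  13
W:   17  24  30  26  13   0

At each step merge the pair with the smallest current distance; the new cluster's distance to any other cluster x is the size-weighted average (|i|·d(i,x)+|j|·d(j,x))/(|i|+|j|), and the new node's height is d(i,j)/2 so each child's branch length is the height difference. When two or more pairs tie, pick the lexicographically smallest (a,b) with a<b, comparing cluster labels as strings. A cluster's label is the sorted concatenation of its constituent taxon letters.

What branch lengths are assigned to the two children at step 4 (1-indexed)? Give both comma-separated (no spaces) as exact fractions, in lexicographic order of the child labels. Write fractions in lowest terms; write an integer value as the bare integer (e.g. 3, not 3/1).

15/4,39/4

iteration 1: select M,N (d=2); attach at lengths (1, 1); label the merged cluster MN
  updated: d(D,MN)=31/2, d(MN,P)=26, d(MN,Q)=26, d(MN,W)=27
iteration 2: select P,Q (d=12); attach at lengths (6, 6); label the merged cluster PQ
  updated: d(D,PQ)=31, d(MN,PQ)=26, d(PQ,W)=39/2
iteration 3: select D,MN (d=31/2); attach at lengths (31/4, 27/4); label the merged cluster DMN
  updated: d(DMN,PQ)=83/3, d(DMN,W)=71/3
iteration 4: select PQ,W (d=39/2); attach at lengths (15/4, 39/4); label the merged cluster PQW
  updated: d(DMN,PQW)=79/3
iteration 5: select DMN,PQW (d=79/3); attach at lengths (65/12, 41/12); label the merged cluster DMNPQW
final tree: ((D:31/4,(M:1,N:1):27/4):65/12,((P:6,Q:6):15/4,W:39/4):41/12)
total length: 305/6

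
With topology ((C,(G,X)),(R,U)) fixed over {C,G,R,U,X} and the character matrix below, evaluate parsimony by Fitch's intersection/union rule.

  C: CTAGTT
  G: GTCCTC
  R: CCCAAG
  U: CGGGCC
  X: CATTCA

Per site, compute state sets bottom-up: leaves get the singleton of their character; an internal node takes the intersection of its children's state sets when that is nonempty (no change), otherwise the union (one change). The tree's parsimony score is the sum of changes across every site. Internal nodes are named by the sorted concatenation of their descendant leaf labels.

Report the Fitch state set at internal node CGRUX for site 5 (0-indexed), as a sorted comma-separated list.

C

[col 0] GX: children G:{G}, X:{C} ∪→ {C,G}; cost 1
[col 0] CGX: children C:{C}, GX:{C,G} ∩→ {C}; cost 0
[col 0] RU: children R:{C}, U:{C} ∩→ {C}; cost 0
[col 0] CGRUX: children CGX:{C}, RU:{C} ∩→ {C}; cost 0
[col 1] GX: children G:{T}, X:{A} ∪→ {A,T}; cost 1
[col 1] CGX: children C:{T}, GX:{A,T} ∩→ {T}; cost 0
[col 1] RU: children R:{C}, U:{G} ∪→ {C,G}; cost 1
[col 1] CGRUX: children CGX:{T}, RU:{C,G} ∪→ {C,G,T}; cost 1
[col 2] GX: children G:{C}, X:{T} ∪→ {C,T}; cost 1
[col 2] CGX: children C:{A}, GX:{C,T} ∪→ {A,C,T}; cost 1
[col 2] RU: children R:{C}, U:{G} ∪→ {C,G}; cost 1
[col 2] CGRUX: children CGX:{A,C,T}, RU:{C,G} ∩→ {C}; cost 0
[col 3] GX: children G:{C}, X:{T} ∪→ {C,T}; cost 1
[col 3] CGX: children C:{G}, GX:{C,T} ∪→ {C,G,T}; cost 1
[col 3] RU: children R:{A}, U:{G} ∪→ {A,G}; cost 1
[col 3] CGRUX: children CGX:{C,G,T}, RU:{A,G} ∩→ {G}; cost 0
[col 4] GX: children G:{T}, X:{C} ∪→ {C,T}; cost 1
[col 4] CGX: children C:{T}, GX:{C,T} ∩→ {T}; cost 0
[col 4] RU: children R:{A}, U:{C} ∪→ {A,C}; cost 1
[col 4] CGRUX: children CGX:{T}, RU:{A,C} ∪→ {A,C,T}; cost 1
[col 5] GX: children G:{C}, X:{A} ∪→ {A,C}; cost 1
[col 5] CGX: children C:{T}, GX:{A,C} ∪→ {A,C,T}; cost 1
[col 5] RU: children R:{G}, U:{C} ∪→ {C,G}; cost 1
[col 5] CGRUX: children CGX:{A,C,T}, RU:{C,G} ∩→ {C}; cost 0
per-site changes: [1, 3, 3, 3, 3, 3]; total = 16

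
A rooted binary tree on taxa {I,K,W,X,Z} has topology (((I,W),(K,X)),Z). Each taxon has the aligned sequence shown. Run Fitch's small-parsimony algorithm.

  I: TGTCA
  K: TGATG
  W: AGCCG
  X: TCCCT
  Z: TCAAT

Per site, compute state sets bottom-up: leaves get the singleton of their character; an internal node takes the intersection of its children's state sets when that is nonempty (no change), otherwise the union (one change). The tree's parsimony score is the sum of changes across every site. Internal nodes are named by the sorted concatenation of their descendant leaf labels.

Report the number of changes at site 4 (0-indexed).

3

site 0, node IW: I={T} ∪ W={A} → {A,T} (+1)
site 0, node KX: K={T} ∩ X={T} → {T} (+0)
site 0, node IKWX: IW={A,T} ∩ KX={T} → {T} (+0)
site 0, node IKWXZ: IKWX={T} ∩ Z={T} → {T} (+0)
site 1, node IW: I={G} ∩ W={G} → {G} (+0)
site 1, node KX: K={G} ∪ X={C} → {C,G} (+1)
site 1, node IKWX: IW={G} ∩ KX={C,G} → {G} (+0)
site 1, node IKWXZ: IKWX={G} ∪ Z={C} → {C,G} (+1)
site 2, node IW: I={T} ∪ W={C} → {C,T} (+1)
site 2, node KX: K={A} ∪ X={C} → {A,C} (+1)
site 2, node IKWX: IW={C,T} ∩ KX={A,C} → {C} (+0)
site 2, node IKWXZ: IKWX={C} ∪ Z={A} → {A,C} (+1)
site 3, node IW: I={C} ∩ W={C} → {C} (+0)
site 3, node KX: K={T} ∪ X={C} → {C,T} (+1)
site 3, node IKWX: IW={C} ∩ KX={C,T} → {C} (+0)
site 3, node IKWXZ: IKWX={C} ∪ Z={A} → {A,C} (+1)
site 4, node IW: I={A} ∪ W={G} → {A,G} (+1)
site 4, node KX: K={G} ∪ X={T} → {G,T} (+1)
site 4, node IKWX: IW={A,G} ∩ KX={G,T} → {G} (+0)
site 4, node IKWXZ: IKWX={G} ∪ Z={T} → {G,T} (+1)
per-site changes: [1, 2, 3, 2, 3]; total = 11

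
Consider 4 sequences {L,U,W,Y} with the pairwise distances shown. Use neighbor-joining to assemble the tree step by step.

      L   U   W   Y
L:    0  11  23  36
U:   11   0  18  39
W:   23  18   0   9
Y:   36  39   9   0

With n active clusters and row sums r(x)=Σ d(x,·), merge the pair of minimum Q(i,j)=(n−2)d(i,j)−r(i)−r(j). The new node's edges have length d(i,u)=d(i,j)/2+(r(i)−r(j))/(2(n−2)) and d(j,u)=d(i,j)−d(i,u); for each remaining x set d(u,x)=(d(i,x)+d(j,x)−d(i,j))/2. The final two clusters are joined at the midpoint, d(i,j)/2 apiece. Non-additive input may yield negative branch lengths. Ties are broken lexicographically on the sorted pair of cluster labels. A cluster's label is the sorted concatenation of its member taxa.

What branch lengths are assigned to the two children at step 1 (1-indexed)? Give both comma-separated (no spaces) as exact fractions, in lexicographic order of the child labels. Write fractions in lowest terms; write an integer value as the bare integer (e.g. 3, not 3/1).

6,5

step 1: merge (L,U) at d=11, Q=-116; branch lengths L→6, U→5; new cluster LU
  updated: d(LU,W)=15, d(LU,Y)=32
step 2: merge (LU,W) at d=15, Q=-56; branch lengths LU→19, W→-4; new cluster LUW
  updated: d(LUW,Y)=13
step 3: merge (LUW,Y) at d=13; branch lengths LUW→13/2, Y→13/2; new cluster LUWY
final tree: (((L:6,U:5):19,W:-4):13/2,Y:13/2)
total length: 39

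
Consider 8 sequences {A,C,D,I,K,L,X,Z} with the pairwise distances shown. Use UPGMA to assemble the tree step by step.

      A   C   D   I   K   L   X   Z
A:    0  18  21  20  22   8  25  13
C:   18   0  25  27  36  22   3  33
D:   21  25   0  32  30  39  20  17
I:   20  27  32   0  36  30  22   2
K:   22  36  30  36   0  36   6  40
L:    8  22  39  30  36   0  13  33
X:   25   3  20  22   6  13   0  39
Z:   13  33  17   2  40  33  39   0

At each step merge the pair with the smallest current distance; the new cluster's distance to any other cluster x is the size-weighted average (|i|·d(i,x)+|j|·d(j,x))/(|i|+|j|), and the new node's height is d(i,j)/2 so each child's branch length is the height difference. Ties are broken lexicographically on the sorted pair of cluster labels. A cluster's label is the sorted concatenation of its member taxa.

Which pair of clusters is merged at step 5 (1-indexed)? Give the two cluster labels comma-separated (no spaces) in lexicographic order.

iteration 1: select I,Z (d=2); attach at lengths (1, 1); label the merged cluster IZ
  updated: d(A,IZ)=33/2, d(C,IZ)=30, d(D,IZ)=49/2, d(IZ,K)=38, d(IZ,L)=63/2, d(IZ,X)=61/2
iteration 2: select C,X (d=3); attach at lengths (3/2, 3/2); label the merged cluster CX
  updated: d(A,CX)=43/2, d(CX,D)=45/2, d(CX,IZ)=121/4, d(CX,K)=21, d(CX,L)=35/2
iteration 3: select A,L (d=8); attach at lengths (4, 4); label the merged cluster AL
  updated: d(AL,CX)=39/2, d(AL,D)=30, d(AL,IZ)=24, d(AL,K)=29
iteration 4: select AL,CX (d=39/2); attach at lengths (23/4, 33/4); label the merged cluster ACLX
  updated: d(ACLX,D)=105/4, d(ACLX,IZ)=217/8, d(ACLX,K)=25
iteration 5: select D,IZ (d=49/2); attach at lengths (49/4, 45/4); label the merged cluster DIZ
  updated: d(ACLX,DIZ)=161/6, d(DIZ,K)=106/3
iteration 6: select ACLX,K (d=25); attach at lengths (11/4, 25/2); label the merged cluster ACKLX
  updated: d(ACKLX,DIZ)=428/15
iteration 7: select ACKLX,DIZ (d=428/15); attach at lengths (53/30, 121/60); label the merged cluster ACDIKLXZ
final tree: ((((A:4,L:4):23/4,(C:3/2,X:3/2):33/4):11/4,K:25/2):53/30,(D:49/4,(I:1,Z:1):45/4):121/60)
total length: 1043/15

D,IZ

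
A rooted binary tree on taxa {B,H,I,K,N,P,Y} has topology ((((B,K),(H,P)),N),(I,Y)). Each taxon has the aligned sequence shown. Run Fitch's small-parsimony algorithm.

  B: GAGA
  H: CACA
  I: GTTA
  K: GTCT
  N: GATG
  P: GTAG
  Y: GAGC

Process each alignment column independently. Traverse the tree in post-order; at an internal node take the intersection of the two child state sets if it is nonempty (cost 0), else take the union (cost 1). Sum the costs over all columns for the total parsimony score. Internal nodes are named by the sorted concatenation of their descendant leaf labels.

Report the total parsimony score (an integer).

12

BK@0: {G} ∩ {G} = {G} (intersection, +0)
HP@0: {C} ∪ {G} = {C,G} (union, +1)
BHKP@0: {G} ∩ {C,G} = {G} (intersection, +0)
BHKNP@0: {G} ∩ {G} = {G} (intersection, +0)
IY@0: {G} ∩ {G} = {G} (intersection, +0)
BHIKNPY@0: {G} ∩ {G} = {G} (intersection, +0)
BK@1: {A} ∪ {T} = {A,T} (union, +1)
HP@1: {A} ∪ {T} = {A,T} (union, +1)
BHKP@1: {A,T} ∩ {A,T} = {A,T} (intersection, +0)
BHKNP@1: {A,T} ∩ {A} = {A} (intersection, +0)
IY@1: {T} ∪ {A} = {A,T} (union, +1)
BHIKNPY@1: {A} ∩ {A,T} = {A} (intersection, +0)
BK@2: {G} ∪ {C} = {C,G} (union, +1)
HP@2: {C} ∪ {A} = {A,C} (union, +1)
BHKP@2: {C,G} ∩ {A,C} = {C} (intersection, +0)
BHKNP@2: {C} ∪ {T} = {C,T} (union, +1)
IY@2: {T} ∪ {G} = {G,T} (union, +1)
BHIKNPY@2: {C,T} ∩ {G,T} = {T} (intersection, +0)
BK@3: {A} ∪ {T} = {A,T} (union, +1)
HP@3: {A} ∪ {G} = {A,G} (union, +1)
BHKP@3: {A,T} ∩ {A,G} = {A} (intersection, +0)
BHKNP@3: {A} ∪ {G} = {A,G} (union, +1)
IY@3: {A} ∪ {C} = {A,C} (union, +1)
BHIKNPY@3: {A,G} ∩ {A,C} = {A} (intersection, +0)
per-site changes: [1, 3, 4, 4]; total = 12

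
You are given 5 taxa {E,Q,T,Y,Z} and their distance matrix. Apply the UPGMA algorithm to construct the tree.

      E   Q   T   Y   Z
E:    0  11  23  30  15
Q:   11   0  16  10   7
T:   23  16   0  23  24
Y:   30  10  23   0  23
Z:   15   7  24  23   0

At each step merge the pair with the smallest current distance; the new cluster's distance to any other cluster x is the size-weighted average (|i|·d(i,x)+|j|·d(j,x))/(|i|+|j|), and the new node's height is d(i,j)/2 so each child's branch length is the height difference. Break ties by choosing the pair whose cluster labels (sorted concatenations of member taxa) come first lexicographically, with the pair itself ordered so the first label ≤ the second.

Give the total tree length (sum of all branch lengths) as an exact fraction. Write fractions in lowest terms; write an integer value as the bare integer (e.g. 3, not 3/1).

42

iteration 1: select Q,Z (d=7); attach at lengths (7/2, 7/2); label the merged cluster QZ
  updated: d(E,QZ)=13, d(QZ,T)=20, d(QZ,Y)=33/2
iteration 2: select E,QZ (d=13); attach at lengths (13/2, 3); label the merged cluster EQZ
  updated: d(EQZ,T)=21, d(EQZ,Y)=21
iteration 3: select EQZ,T (d=21); attach at lengths (4, 21/2); label the merged cluster EQTZ
  updated: d(EQTZ,Y)=43/2
iteration 4: select EQTZ,Y (d=43/2); attach at lengths (1/4, 43/4); label the merged cluster EQTYZ
final tree: (((E:13/2,(Q:7/2,Z:7/2):3):4,T:21/2):1/4,Y:43/4)
total length: 42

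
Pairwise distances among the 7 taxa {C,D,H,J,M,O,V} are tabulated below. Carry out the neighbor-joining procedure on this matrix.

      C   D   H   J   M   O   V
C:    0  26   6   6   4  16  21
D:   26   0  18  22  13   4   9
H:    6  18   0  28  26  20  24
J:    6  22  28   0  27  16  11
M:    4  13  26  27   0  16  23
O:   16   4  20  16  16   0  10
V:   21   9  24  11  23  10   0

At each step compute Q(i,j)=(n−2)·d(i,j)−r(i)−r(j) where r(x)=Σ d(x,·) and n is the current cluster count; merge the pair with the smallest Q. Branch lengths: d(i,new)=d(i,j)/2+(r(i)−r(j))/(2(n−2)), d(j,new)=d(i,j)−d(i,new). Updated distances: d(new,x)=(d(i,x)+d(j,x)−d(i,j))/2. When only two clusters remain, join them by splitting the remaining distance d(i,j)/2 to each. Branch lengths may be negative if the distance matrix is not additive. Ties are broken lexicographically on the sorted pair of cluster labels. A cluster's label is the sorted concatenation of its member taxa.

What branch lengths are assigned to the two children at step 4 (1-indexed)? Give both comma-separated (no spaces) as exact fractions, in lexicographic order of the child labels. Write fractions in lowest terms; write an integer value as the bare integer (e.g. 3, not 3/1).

83/16,67/16

1. join C+H (d=6, Q=-171) ⇒ CH; edges |C|=-13/10, |H|=73/10
  updated: d(CH,D)=19, d(CH,J)=14, d(CH,M)=12, d(CH,O)=15, d(CH,V)=39/2
2. join CH+M (d=12, Q=-245/2) ⇒ CHM; edges |CH|=73/16, |M|=119/16
  updated: d(CHM,D)=10, d(CHM,J)=29/2, d(CHM,O)=19/2, d(CHM,V)=61/4
3. join J+V (d=11, Q=-303/4) ⇒ JV; edges |J|=205/24, |V|=59/24
  updated: d(CHM,JV)=75/8, d(D,JV)=10, d(JV,O)=15/2
4. join CHM+JV (d=75/8, Q=-37) ⇒ CHJMV; edges |CHM|=83/16, |JV|=67/16
  updated: d(CHJMV,D)=85/16, d(CHJMV,O)=61/16
5. join CHJMV+D (d=85/16, Q=-105/8) ⇒ CDHJMV; edges |CHJMV|=41/16, |D|=11/4
  updated: d(CDHJMV,O)=5/4
6. join CDHJMV+O (d=5/4) ⇒ CDHJMOV; edges |CDHJMV|=5/8, |O|=5/8
final tree: (((((C:-13/10,H:73/10):73/16,M:119/16):83/16,(J:205/24,V:59/24):67/16):41/16,D:11/4):5/8,O:5/8)
total length: 719/16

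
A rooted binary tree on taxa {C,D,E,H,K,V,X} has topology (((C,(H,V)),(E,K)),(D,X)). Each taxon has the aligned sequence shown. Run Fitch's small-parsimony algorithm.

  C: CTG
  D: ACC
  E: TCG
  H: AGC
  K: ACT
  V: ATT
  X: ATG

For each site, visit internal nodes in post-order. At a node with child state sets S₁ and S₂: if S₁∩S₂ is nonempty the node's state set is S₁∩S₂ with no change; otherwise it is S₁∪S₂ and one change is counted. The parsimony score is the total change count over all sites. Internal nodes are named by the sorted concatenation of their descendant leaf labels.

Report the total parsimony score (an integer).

HV@0: {A} ∩ {A} = {A} (intersection, +0)
CHV@0: {C} ∪ {A} = {A,C} (union, +1)
EK@0: {T} ∪ {A} = {A,T} (union, +1)
CEHKV@0: {A,C} ∩ {A,T} = {A} (intersection, +0)
DX@0: {A} ∩ {A} = {A} (intersection, +0)
CDEHKVX@0: {A} ∩ {A} = {A} (intersection, +0)
HV@1: {G} ∪ {T} = {G,T} (union, +1)
CHV@1: {T} ∩ {G,T} = {T} (intersection, +0)
EK@1: {C} ∩ {C} = {C} (intersection, +0)
CEHKV@1: {T} ∪ {C} = {C,T} (union, +1)
DX@1: {C} ∪ {T} = {C,T} (union, +1)
CDEHKVX@1: {C,T} ∩ {C,T} = {C,T} (intersection, +0)
HV@2: {C} ∪ {T} = {C,T} (union, +1)
CHV@2: {G} ∪ {C,T} = {C,G,T} (union, +1)
EK@2: {G} ∪ {T} = {G,T} (union, +1)
CEHKV@2: {C,G,T} ∩ {G,T} = {G,T} (intersection, +0)
DX@2: {C} ∪ {G} = {C,G} (union, +1)
CDEHKVX@2: {G,T} ∩ {C,G} = {G} (intersection, +0)
per-site changes: [2, 3, 4]; total = 9

9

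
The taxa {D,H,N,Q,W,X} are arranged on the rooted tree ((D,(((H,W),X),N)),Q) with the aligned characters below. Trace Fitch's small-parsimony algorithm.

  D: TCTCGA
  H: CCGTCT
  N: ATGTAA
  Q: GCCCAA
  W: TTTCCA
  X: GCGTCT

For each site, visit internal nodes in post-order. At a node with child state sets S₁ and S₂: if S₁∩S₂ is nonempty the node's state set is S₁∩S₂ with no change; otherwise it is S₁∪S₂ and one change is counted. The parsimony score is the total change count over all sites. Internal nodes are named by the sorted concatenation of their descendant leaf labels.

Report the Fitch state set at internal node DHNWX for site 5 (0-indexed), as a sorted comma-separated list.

site 0, node HW: H={C} ∪ W={T} → {C,T} (+1)
site 0, node HWX: HW={C,T} ∪ X={G} → {C,G,T} (+1)
site 0, node HNWX: HWX={C,G,T} ∪ N={A} → {A,C,G,T} (+1)
site 0, node DHNWX: D={T} ∩ HNWX={A,C,G,T} → {T} (+0)
site 0, node DHNQWX: DHNWX={T} ∪ Q={G} → {G,T} (+1)
site 1, node HW: H={C} ∪ W={T} → {C,T} (+1)
site 1, node HWX: HW={C,T} ∩ X={C} → {C} (+0)
site 1, node HNWX: HWX={C} ∪ N={T} → {C,T} (+1)
site 1, node DHNWX: D={C} ∩ HNWX={C,T} → {C} (+0)
site 1, node DHNQWX: DHNWX={C} ∩ Q={C} → {C} (+0)
site 2, node HW: H={G} ∪ W={T} → {G,T} (+1)
site 2, node HWX: HW={G,T} ∩ X={G} → {G} (+0)
site 2, node HNWX: HWX={G} ∩ N={G} → {G} (+0)
site 2, node DHNWX: D={T} ∪ HNWX={G} → {G,T} (+1)
site 2, node DHNQWX: DHNWX={G,T} ∪ Q={C} → {C,G,T} (+1)
site 3, node HW: H={T} ∪ W={C} → {C,T} (+1)
site 3, node HWX: HW={C,T} ∩ X={T} → {T} (+0)
site 3, node HNWX: HWX={T} ∩ N={T} → {T} (+0)
site 3, node DHNWX: D={C} ∪ HNWX={T} → {C,T} (+1)
site 3, node DHNQWX: DHNWX={C,T} ∩ Q={C} → {C} (+0)
site 4, node HW: H={C} ∩ W={C} → {C} (+0)
site 4, node HWX: HW={C} ∩ X={C} → {C} (+0)
site 4, node HNWX: HWX={C} ∪ N={A} → {A,C} (+1)
site 4, node DHNWX: D={G} ∪ HNWX={A,C} → {A,C,G} (+1)
site 4, node DHNQWX: DHNWX={A,C,G} ∩ Q={A} → {A} (+0)
site 5, node HW: H={T} ∪ W={A} → {A,T} (+1)
site 5, node HWX: HW={A,T} ∩ X={T} → {T} (+0)
site 5, node HNWX: HWX={T} ∪ N={A} → {A,T} (+1)
site 5, node DHNWX: D={A} ∩ HNWX={A,T} → {A} (+0)
site 5, node DHNQWX: DHNWX={A} ∩ Q={A} → {A} (+0)
per-site changes: [4, 2, 3, 2, 2, 2]; total = 15

A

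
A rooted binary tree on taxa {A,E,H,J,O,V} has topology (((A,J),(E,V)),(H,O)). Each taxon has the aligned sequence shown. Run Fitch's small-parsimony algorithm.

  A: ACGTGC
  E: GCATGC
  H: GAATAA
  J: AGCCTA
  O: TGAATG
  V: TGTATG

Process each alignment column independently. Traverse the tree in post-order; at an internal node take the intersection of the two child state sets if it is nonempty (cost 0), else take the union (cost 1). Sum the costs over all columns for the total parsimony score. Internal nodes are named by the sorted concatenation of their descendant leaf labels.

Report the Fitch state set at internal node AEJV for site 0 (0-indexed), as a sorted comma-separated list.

A,G,T

site 0, node AJ: A={A} ∩ J={A} → {A} (+0)
site 0, node EV: E={G} ∪ V={T} → {G,T} (+1)
site 0, node AEJV: AJ={A} ∪ EV={G,T} → {A,G,T} (+1)
site 0, node HO: H={G} ∪ O={T} → {G,T} (+1)
site 0, node AEHJOV: AEJV={A,G,T} ∩ HO={G,T} → {G,T} (+0)
site 1, node AJ: A={C} ∪ J={G} → {C,G} (+1)
site 1, node EV: E={C} ∪ V={G} → {C,G} (+1)
site 1, node AEJV: AJ={C,G} ∩ EV={C,G} → {C,G} (+0)
site 1, node HO: H={A} ∪ O={G} → {A,G} (+1)
site 1, node AEHJOV: AEJV={C,G} ∩ HO={A,G} → {G} (+0)
site 2, node AJ: A={G} ∪ J={C} → {C,G} (+1)
site 2, node EV: E={A} ∪ V={T} → {A,T} (+1)
site 2, node AEJV: AJ={C,G} ∪ EV={A,T} → {A,C,G,T} (+1)
site 2, node HO: H={A} ∩ O={A} → {A} (+0)
site 2, node AEHJOV: AEJV={A,C,G,T} ∩ HO={A} → {A} (+0)
site 3, node AJ: A={T} ∪ J={C} → {C,T} (+1)
site 3, node EV: E={T} ∪ V={A} → {A,T} (+1)
site 3, node AEJV: AJ={C,T} ∩ EV={A,T} → {T} (+0)
site 3, node HO: H={T} ∪ O={A} → {A,T} (+1)
site 3, node AEHJOV: AEJV={T} ∩ HO={A,T} → {T} (+0)
site 4, node AJ: A={G} ∪ J={T} → {G,T} (+1)
site 4, node EV: E={G} ∪ V={T} → {G,T} (+1)
site 4, node AEJV: AJ={G,T} ∩ EV={G,T} → {G,T} (+0)
site 4, node HO: H={A} ∪ O={T} → {A,T} (+1)
site 4, node AEHJOV: AEJV={G,T} ∩ HO={A,T} → {T} (+0)
site 5, node AJ: A={C} ∪ J={A} → {A,C} (+1)
site 5, node EV: E={C} ∪ V={G} → {C,G} (+1)
site 5, node AEJV: AJ={A,C} ∩ EV={C,G} → {C} (+0)
site 5, node HO: H={A} ∪ O={G} → {A,G} (+1)
site 5, node AEHJOV: AEJV={C} ∪ HO={A,G} → {A,C,G} (+1)
per-site changes: [3, 3, 3, 3, 3, 4]; total = 19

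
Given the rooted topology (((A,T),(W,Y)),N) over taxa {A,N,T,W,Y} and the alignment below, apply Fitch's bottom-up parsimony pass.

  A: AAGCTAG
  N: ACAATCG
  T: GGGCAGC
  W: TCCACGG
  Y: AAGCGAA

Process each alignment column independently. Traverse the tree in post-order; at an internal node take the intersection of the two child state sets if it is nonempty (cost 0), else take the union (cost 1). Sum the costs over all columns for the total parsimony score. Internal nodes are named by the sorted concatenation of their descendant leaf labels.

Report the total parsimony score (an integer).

17

site 0, node AT: A={A} ∪ T={G} → {A,G} (+1)
site 0, node WY: W={T} ∪ Y={A} → {A,T} (+1)
site 0, node ATWY: AT={A,G} ∩ WY={A,T} → {A} (+0)
site 0, node ANTWY: ATWY={A} ∩ N={A} → {A} (+0)
site 1, node AT: A={A} ∪ T={G} → {A,G} (+1)
site 1, node WY: W={C} ∪ Y={A} → {A,C} (+1)
site 1, node ATWY: AT={A,G} ∩ WY={A,C} → {A} (+0)
site 1, node ANTWY: ATWY={A} ∪ N={C} → {A,C} (+1)
site 2, node AT: A={G} ∩ T={G} → {G} (+0)
site 2, node WY: W={C} ∪ Y={G} → {C,G} (+1)
site 2, node ATWY: AT={G} ∩ WY={C,G} → {G} (+0)
site 2, node ANTWY: ATWY={G} ∪ N={A} → {A,G} (+1)
site 3, node AT: A={C} ∩ T={C} → {C} (+0)
site 3, node WY: W={A} ∪ Y={C} → {A,C} (+1)
site 3, node ATWY: AT={C} ∩ WY={A,C} → {C} (+0)
site 3, node ANTWY: ATWY={C} ∪ N={A} → {A,C} (+1)
site 4, node AT: A={T} ∪ T={A} → {A,T} (+1)
site 4, node WY: W={C} ∪ Y={G} → {C,G} (+1)
site 4, node ATWY: AT={A,T} ∪ WY={C,G} → {A,C,G,T} (+1)
site 4, node ANTWY: ATWY={A,C,G,T} ∩ N={T} → {T} (+0)
site 5, node AT: A={A} ∪ T={G} → {A,G} (+1)
site 5, node WY: W={G} ∪ Y={A} → {A,G} (+1)
site 5, node ATWY: AT={A,G} ∩ WY={A,G} → {A,G} (+0)
site 5, node ANTWY: ATWY={A,G} ∪ N={C} → {A,C,G} (+1)
site 6, node AT: A={G} ∪ T={C} → {C,G} (+1)
site 6, node WY: W={G} ∪ Y={A} → {A,G} (+1)
site 6, node ATWY: AT={C,G} ∩ WY={A,G} → {G} (+0)
site 6, node ANTWY: ATWY={G} ∩ N={G} → {G} (+0)
per-site changes: [2, 3, 2, 2, 3, 3, 2]; total = 17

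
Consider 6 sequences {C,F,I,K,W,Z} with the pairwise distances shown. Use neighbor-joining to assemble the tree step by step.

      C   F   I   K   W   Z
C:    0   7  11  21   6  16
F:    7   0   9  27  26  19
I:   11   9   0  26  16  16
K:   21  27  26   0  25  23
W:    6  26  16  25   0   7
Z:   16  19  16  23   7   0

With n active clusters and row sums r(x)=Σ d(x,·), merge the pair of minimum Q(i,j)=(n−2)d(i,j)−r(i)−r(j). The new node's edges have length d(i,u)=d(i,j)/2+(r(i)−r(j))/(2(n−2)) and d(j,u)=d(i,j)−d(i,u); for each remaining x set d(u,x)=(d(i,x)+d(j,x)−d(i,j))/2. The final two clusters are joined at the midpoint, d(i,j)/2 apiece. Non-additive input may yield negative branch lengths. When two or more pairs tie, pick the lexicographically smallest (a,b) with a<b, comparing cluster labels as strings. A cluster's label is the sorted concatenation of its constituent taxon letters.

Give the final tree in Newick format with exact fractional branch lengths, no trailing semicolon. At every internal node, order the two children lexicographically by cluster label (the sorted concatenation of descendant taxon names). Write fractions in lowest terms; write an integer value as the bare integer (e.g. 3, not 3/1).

(((C:17/16,(F:61/12,I:47/12):55/16):47/16,K:261/16):67/32,(W:27/8,Z:29/8):67/32)

step 1: merge (W,Z) at d=7, Q=-133; branch lengths W→27/8, Z→29/8; new cluster WZ
  updated: d(C,WZ)=15/2, d(F,WZ)=19, d(I,WZ)=25/2, d(K,WZ)=41/2
step 2: merge (F,I) at d=9, Q=-187/2; branch lengths F→61/12, I→47/12; new cluster FI
  updated: d(C,FI)=9/2, d(FI,K)=22, d(FI,WZ)=45/4
step 3: merge (C,FI) at d=9/2, Q=-247/4; branch lengths C→17/16, FI→55/16; new cluster CFI
  updated: d(CFI,K)=77/4, d(CFI,WZ)=57/8
step 4: merge (CFI,K) at d=77/4, Q=-375/8; branch lengths CFI→47/16, K→261/16; new cluster CFIK
  updated: d(CFIK,WZ)=67/16
step 5: merge (CFIK,WZ) at d=67/16; branch lengths CFIK→67/32, WZ→67/32; new cluster CFIKWZ
final tree: (((C:17/16,(F:61/12,I:47/12):55/16):47/16,K:261/16):67/32,(W:27/8,Z:29/8):67/32)
total length: 703/16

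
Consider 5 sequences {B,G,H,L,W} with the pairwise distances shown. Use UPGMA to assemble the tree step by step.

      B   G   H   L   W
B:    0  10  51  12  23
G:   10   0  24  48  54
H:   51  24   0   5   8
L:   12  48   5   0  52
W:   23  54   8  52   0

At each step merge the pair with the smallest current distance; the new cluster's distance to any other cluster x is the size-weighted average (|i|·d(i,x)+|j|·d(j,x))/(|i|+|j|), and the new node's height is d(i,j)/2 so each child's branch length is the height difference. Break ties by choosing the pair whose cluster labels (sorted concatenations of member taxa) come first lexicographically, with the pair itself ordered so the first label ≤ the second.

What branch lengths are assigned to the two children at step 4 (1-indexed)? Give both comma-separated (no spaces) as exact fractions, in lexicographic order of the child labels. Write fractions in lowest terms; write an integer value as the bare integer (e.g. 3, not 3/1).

1. join H+L (d=5) ⇒ HL; edges |H|=5/2, |L|=5/2
  updated: d(B,HL)=63/2, d(G,HL)=36, d(HL,W)=30
2. join B+G (d=10) ⇒ BG; edges |B|=5, |G|=5
  updated: d(BG,HL)=135/4, d(BG,W)=77/2
3. join HL+W (d=30) ⇒ HLW; edges |HL|=25/2, |W|=15
  updated: d(BG,HLW)=106/3
4. join BG+HLW (d=106/3) ⇒ BGHLW; edges |BG|=38/3, |HLW|=8/3
final tree: ((B:5,G:5):38/3,((H:5/2,L:5/2):25/2,W:15):8/3)
total length: 347/6

38/3,8/3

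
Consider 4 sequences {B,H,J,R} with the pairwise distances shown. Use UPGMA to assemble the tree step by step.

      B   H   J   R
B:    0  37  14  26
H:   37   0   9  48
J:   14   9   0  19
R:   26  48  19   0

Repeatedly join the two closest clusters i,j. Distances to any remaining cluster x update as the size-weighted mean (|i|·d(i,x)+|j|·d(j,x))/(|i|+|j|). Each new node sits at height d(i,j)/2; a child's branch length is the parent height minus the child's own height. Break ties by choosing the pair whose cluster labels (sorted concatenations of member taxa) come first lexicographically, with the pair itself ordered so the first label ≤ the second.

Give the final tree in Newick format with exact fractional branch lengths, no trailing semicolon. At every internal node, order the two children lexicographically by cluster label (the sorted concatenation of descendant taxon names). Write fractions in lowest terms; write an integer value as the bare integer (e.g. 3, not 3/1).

((B:51/4,(H:9/2,J:9/2):33/4):11/4,R:31/2)

1. join H+J (d=9) ⇒ HJ; edges |H|=9/2, |J|=9/2
  updated: d(B,HJ)=51/2, d(HJ,R)=67/2
2. join B+HJ (d=51/2) ⇒ BHJ; edges |B|=51/4, |HJ|=33/4
  updated: d(BHJ,R)=31
3. join BHJ+R (d=31) ⇒ BHJR; edges |BHJ|=11/4, |R|=31/2
final tree: ((B:51/4,(H:9/2,J:9/2):33/4):11/4,R:31/2)
total length: 193/4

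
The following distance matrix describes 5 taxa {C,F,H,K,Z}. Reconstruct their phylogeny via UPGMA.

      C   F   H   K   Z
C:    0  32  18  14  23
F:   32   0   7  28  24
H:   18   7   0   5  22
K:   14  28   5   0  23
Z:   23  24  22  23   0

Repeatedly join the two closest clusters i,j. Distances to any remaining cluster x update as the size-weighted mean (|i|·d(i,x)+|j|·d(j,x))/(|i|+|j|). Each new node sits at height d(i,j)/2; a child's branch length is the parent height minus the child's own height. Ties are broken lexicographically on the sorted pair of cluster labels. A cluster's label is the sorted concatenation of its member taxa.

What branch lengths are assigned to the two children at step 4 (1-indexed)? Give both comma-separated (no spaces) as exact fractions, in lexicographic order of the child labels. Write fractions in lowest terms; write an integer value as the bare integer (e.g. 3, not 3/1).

1/3,23/2

iteration 1: select H,K (d=5); attach at lengths (5/2, 5/2); label the merged cluster HK
  updated: d(C,HK)=16, d(F,HK)=35/2, d(HK,Z)=45/2
iteration 2: select C,HK (d=16); attach at lengths (8, 11/2); label the merged cluster CHK
  updated: d(CHK,F)=67/3, d(CHK,Z)=68/3
iteration 3: select CHK,F (d=67/3); attach at lengths (19/6, 67/6); label the merged cluster CFHK
  updated: d(CFHK,Z)=23
iteration 4: select CFHK,Z (d=23); attach at lengths (1/3, 23/2); label the merged cluster CFHKZ
final tree: (((C:8,(H:5/2,K:5/2):11/2):19/6,F:67/6):1/3,Z:23/2)
total length: 134/3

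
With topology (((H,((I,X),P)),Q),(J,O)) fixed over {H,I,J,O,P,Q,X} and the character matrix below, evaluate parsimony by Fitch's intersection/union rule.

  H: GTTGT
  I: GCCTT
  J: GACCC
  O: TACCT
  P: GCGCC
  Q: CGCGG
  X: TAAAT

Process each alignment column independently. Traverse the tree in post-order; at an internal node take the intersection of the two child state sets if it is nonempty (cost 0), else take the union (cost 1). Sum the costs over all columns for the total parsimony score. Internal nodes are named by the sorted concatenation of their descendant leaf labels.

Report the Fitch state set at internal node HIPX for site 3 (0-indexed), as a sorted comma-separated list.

[col 0] IX: children I:{G}, X:{T} ∪→ {G,T}; cost 1
[col 0] IPX: children IX:{G,T}, P:{G} ∩→ {G}; cost 0
[col 0] HIPX: children H:{G}, IPX:{G} ∩→ {G}; cost 0
[col 0] HIPQX: children HIPX:{G}, Q:{C} ∪→ {C,G}; cost 1
[col 0] JO: children J:{G}, O:{T} ∪→ {G,T}; cost 1
[col 0] HIJOPQX: children HIPQX:{C,G}, JO:{G,T} ∩→ {G}; cost 0
[col 1] IX: children I:{C}, X:{A} ∪→ {A,C}; cost 1
[col 1] IPX: children IX:{A,C}, P:{C} ∩→ {C}; cost 0
[col 1] HIPX: children H:{T}, IPX:{C} ∪→ {C,T}; cost 1
[col 1] HIPQX: children HIPX:{C,T}, Q:{G} ∪→ {C,G,T}; cost 1
[col 1] JO: children J:{A}, O:{A} ∩→ {A}; cost 0
[col 1] HIJOPQX: children HIPQX:{C,G,T}, JO:{A} ∪→ {A,C,G,T}; cost 1
[col 2] IX: children I:{C}, X:{A} ∪→ {A,C}; cost 1
[col 2] IPX: children IX:{A,C}, P:{G} ∪→ {A,C,G}; cost 1
[col 2] HIPX: children H:{T}, IPX:{A,C,G} ∪→ {A,C,G,T}; cost 1
[col 2] HIPQX: children HIPX:{A,C,G,T}, Q:{C} ∩→ {C}; cost 0
[col 2] JO: children J:{C}, O:{C} ∩→ {C}; cost 0
[col 2] HIJOPQX: children HIPQX:{C}, JO:{C} ∩→ {C}; cost 0
[col 3] IX: children I:{T}, X:{A} ∪→ {A,T}; cost 1
[col 3] IPX: children IX:{A,T}, P:{C} ∪→ {A,C,T}; cost 1
[col 3] HIPX: children H:{G}, IPX:{A,C,T} ∪→ {A,C,G,T}; cost 1
[col 3] HIPQX: children HIPX:{A,C,G,T}, Q:{G} ∩→ {G}; cost 0
[col 3] JO: children J:{C}, O:{C} ∩→ {C}; cost 0
[col 3] HIJOPQX: children HIPQX:{G}, JO:{C} ∪→ {C,G}; cost 1
[col 4] IX: children I:{T}, X:{T} ∩→ {T}; cost 0
[col 4] IPX: children IX:{T}, P:{C} ∪→ {C,T}; cost 1
[col 4] HIPX: children H:{T}, IPX:{C,T} ∩→ {T}; cost 0
[col 4] HIPQX: children HIPX:{T}, Q:{G} ∪→ {G,T}; cost 1
[col 4] JO: children J:{C}, O:{T} ∪→ {C,T}; cost 1
[col 4] HIJOPQX: children HIPQX:{G,T}, JO:{C,T} ∩→ {T}; cost 0
per-site changes: [3, 4, 3, 4, 3]; total = 17

A,C,G,T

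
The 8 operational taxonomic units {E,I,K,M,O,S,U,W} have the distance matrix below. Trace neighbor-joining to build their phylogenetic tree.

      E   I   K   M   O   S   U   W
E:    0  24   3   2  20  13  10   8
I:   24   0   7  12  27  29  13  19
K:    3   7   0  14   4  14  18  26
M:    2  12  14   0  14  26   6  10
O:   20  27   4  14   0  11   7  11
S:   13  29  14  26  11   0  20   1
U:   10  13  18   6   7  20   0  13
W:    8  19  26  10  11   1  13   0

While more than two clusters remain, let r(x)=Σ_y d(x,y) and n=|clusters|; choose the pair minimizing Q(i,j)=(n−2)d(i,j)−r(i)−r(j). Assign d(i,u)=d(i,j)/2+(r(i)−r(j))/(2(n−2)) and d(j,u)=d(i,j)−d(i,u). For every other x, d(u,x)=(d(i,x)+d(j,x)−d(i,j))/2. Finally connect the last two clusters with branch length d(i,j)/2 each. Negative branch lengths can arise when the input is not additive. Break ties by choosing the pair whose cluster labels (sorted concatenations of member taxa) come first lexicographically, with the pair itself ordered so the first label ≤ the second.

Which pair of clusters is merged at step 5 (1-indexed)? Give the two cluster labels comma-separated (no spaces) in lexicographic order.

EM,IK

iteration 1: select S,W (d=1, Q=-196); attach at lengths (8/3, -5/3); label the merged cluster SW
  updated: d(E,SW)=10, d(I,SW)=47/2, d(K,SW)=39/2, d(M,SW)=35/2, d(O,SW)=21/2, d(SW,U)=16
iteration 2: select I,K (d=7, Q=-137); attach at lengths (38/5, -3/5); label the merged cluster IK
  updated: d(E,IK)=10, d(IK,M)=19/2, d(IK,O)=12, d(IK,SW)=18, d(IK,U)=12
iteration 3: select O,SW (d=21/2, Q=-187/2); attach at lengths (67/16, 101/16); label the merged cluster OSW
  updated: d(E,OSW)=39/4, d(IK,OSW)=39/4, d(M,OSW)=21/2, d(OSW,U)=25/4
iteration 4: select E,M (d=2, Q=-215/4); attach at lengths (13/8, 3/8); label the merged cluster EM
  updated: d(EM,IK)=35/4, d(EM,OSW)=73/8, d(EM,U)=7
iteration 5: select EM,IK (d=35/4, Q=-303/8); attach at lengths (95/32, 185/32); label the merged cluster EIKM
  updated: d(EIKM,OSW)=81/16, d(EIKM,U)=41/8
iteration 6: select EIKM,OSW (d=81/16, Q=-263/16); attach at lengths (63/32, 99/32); label the merged cluster EIKMOSW
  updated: d(EIKMOSW,U)=101/32
iteration 7: select EIKMOSW,U (d=101/32); attach at lengths (101/64, 101/64); label the merged cluster EIKMOSUW
final tree: ((((E:13/8,M:3/8):95/32,(I:38/5,K:-3/5):185/32):63/32,(O:67/16,(S:8/3,W:-5/3):101/16):99/32):101/64,U:101/64)
total length: 1199/32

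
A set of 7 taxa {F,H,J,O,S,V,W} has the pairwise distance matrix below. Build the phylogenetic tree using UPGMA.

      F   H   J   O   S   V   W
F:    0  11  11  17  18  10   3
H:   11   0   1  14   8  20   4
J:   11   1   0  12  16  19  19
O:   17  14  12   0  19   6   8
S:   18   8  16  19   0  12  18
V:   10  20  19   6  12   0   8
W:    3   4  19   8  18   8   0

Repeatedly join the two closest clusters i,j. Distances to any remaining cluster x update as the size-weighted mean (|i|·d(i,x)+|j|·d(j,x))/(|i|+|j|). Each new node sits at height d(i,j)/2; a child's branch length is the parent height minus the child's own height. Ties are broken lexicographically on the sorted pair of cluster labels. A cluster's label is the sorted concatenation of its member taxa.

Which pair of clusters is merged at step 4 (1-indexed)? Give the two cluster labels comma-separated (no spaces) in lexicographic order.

step 1: merge (H,J) at d=1; branch lengths H→1/2, J→1/2; new cluster HJ
  updated: d(F,HJ)=11, d(HJ,O)=13, d(HJ,S)=12, d(HJ,V)=39/2, d(HJ,W)=23/2
step 2: merge (F,W) at d=3; branch lengths F→3/2, W→3/2; new cluster FW
  updated: d(FW,HJ)=45/4, d(FW,O)=25/2, d(FW,S)=18, d(FW,V)=9
step 3: merge (O,V) at d=6; branch lengths O→3, V→3; new cluster OV
  updated: d(FW,OV)=43/4, d(HJ,OV)=65/4, d(OV,S)=31/2
step 4: merge (FW,OV) at d=43/4; branch lengths FW→31/8, OV→19/8; new cluster FOVW
  updated: d(FOVW,HJ)=55/4, d(FOVW,S)=67/4
step 5: merge (HJ,S) at d=12; branch lengths HJ→11/2, S→6; new cluster HJS
  updated: d(FOVW,HJS)=59/4
step 6: merge (FOVW,HJS) at d=59/4; branch lengths FOVW→2, HJS→11/8; new cluster FHJOSVW
final tree: (((F:3/2,W:3/2):31/8,(O:3,V:3):19/8):2,((H:1/2,J:1/2):11/2,S:6):11/8)
total length: 249/8

FW,OV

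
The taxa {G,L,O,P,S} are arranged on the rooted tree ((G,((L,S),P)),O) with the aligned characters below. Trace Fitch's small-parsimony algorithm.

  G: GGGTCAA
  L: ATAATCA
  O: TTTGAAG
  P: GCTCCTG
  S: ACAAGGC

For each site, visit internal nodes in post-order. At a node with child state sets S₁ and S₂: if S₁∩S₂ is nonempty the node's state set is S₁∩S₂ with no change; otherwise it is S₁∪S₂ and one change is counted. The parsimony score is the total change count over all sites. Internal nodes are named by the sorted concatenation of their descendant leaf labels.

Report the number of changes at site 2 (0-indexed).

site 0, node LS: L={A} ∩ S={A} → {A} (+0)
site 0, node LPS: LS={A} ∪ P={G} → {A,G} (+1)
site 0, node GLPS: G={G} ∩ LPS={A,G} → {G} (+0)
site 0, node GLOPS: GLPS={G} ∪ O={T} → {G,T} (+1)
site 1, node LS: L={T} ∪ S={C} → {C,T} (+1)
site 1, node LPS: LS={C,T} ∩ P={C} → {C} (+0)
site 1, node GLPS: G={G} ∪ LPS={C} → {C,G} (+1)
site 1, node GLOPS: GLPS={C,G} ∪ O={T} → {C,G,T} (+1)
site 2, node LS: L={A} ∩ S={A} → {A} (+0)
site 2, node LPS: LS={A} ∪ P={T} → {A,T} (+1)
site 2, node GLPS: G={G} ∪ LPS={A,T} → {A,G,T} (+1)
site 2, node GLOPS: GLPS={A,G,T} ∩ O={T} → {T} (+0)
site 3, node LS: L={A} ∩ S={A} → {A} (+0)
site 3, node LPS: LS={A} ∪ P={C} → {A,C} (+1)
site 3, node GLPS: G={T} ∪ LPS={A,C} → {A,C,T} (+1)
site 3, node GLOPS: GLPS={A,C,T} ∪ O={G} → {A,C,G,T} (+1)
site 4, node LS: L={T} ∪ S={G} → {G,T} (+1)
site 4, node LPS: LS={G,T} ∪ P={C} → {C,G,T} (+1)
site 4, node GLPS: G={C} ∩ LPS={C,G,T} → {C} (+0)
site 4, node GLOPS: GLPS={C} ∪ O={A} → {A,C} (+1)
site 5, node LS: L={C} ∪ S={G} → {C,G} (+1)
site 5, node LPS: LS={C,G} ∪ P={T} → {C,G,T} (+1)
site 5, node GLPS: G={A} ∪ LPS={C,G,T} → {A,C,G,T} (+1)
site 5, node GLOPS: GLPS={A,C,G,T} ∩ O={A} → {A} (+0)
site 6, node LS: L={A} ∪ S={C} → {A,C} (+1)
site 6, node LPS: LS={A,C} ∪ P={G} → {A,C,G} (+1)
site 6, node GLPS: G={A} ∩ LPS={A,C,G} → {A} (+0)
site 6, node GLOPS: GLPS={A} ∪ O={G} → {A,G} (+1)
per-site changes: [2, 3, 2, 3, 3, 3, 3]; total = 19

2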